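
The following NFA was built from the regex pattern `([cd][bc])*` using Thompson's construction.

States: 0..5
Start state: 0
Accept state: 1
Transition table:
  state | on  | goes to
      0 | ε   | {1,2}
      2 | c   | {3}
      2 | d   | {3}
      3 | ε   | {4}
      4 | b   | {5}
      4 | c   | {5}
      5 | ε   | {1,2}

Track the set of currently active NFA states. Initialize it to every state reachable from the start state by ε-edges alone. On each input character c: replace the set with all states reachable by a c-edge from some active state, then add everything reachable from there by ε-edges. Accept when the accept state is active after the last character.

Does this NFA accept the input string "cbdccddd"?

Answer: REJECT

Derivation:
S₀ = ε-closure({0}) = {0,1,2}
'c' @ 1: {3,4}
'b' @ 2: {1,2,5}  [accepting]
'd' @ 3: {3,4}
'c' @ 4: {1,2,5}  [accepting]
'c' @ 5: {3,4}
'd' @ 6: {}  — state set empty
rest 'dd' ignored (set empty)
final: {}; accept 1 not in set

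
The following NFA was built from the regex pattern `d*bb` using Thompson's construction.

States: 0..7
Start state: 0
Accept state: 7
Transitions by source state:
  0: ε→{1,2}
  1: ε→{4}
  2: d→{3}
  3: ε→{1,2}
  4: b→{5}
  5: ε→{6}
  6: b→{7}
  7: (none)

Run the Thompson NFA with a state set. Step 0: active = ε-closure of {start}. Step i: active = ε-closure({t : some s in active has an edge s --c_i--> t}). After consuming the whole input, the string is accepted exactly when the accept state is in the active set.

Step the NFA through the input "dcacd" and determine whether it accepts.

Answer: REJECT

Steps:
S₀ = ε-closure({0}) = {0,1,2,4}
'd' @ 1: {1,2,3,4}
'c' @ 2: {}  — no active states
rest 'acd' ignored (set empty)
end set {} — state 7 not in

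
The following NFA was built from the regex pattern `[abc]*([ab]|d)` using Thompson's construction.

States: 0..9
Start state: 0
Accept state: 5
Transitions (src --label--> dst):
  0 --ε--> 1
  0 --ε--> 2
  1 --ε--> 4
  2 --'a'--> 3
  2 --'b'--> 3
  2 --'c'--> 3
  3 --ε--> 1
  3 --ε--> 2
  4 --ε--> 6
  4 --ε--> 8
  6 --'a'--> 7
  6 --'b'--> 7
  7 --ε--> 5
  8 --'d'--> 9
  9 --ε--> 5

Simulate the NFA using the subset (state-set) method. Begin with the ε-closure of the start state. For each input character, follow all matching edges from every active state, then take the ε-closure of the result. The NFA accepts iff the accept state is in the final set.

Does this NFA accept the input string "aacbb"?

start: ε-closure({0}) = {0,1,2,4,6,8}
'a' @ 1: {1,2,3,4,5,6,7,8}  ✓accept
'a' @ 2: {1,2,3,4,5,6,7,8}  ✓accept
'c' @ 3: {1,2,3,4,6,8}
'b' @ 4: {1,2,3,4,5,6,7,8}  ✓accept
'b' @ 5: {1,2,3,4,5,6,7,8}  ✓accept
end set {1,2,3,4,5,6,7,8} — state 5 in

Answer: ACCEPT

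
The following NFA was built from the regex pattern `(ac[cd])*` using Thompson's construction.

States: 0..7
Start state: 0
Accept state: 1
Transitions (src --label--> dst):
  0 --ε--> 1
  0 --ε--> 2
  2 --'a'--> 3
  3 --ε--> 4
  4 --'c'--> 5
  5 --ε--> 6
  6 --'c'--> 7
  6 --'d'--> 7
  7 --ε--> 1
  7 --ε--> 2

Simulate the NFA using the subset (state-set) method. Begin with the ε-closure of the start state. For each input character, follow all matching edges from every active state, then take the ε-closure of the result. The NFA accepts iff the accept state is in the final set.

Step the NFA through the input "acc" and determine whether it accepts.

Answer: ACCEPT

Trace:
S₀ = ε-closure({0}) = {0,1,2}
'a' @ 1: {3,4}
'c' @ 2: {5,6}
'c' @ 3: {1,2,7}  [accepting]
after full input: {1,2,7}  (accept=1 in)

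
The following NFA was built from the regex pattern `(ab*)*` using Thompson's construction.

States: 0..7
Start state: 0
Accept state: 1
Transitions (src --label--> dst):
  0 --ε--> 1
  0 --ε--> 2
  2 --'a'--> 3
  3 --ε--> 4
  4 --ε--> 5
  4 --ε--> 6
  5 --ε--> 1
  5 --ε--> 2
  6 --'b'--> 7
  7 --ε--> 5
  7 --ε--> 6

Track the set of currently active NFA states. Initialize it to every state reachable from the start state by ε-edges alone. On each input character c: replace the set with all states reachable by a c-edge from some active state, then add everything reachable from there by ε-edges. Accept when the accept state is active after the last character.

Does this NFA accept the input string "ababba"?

Answer: ACCEPT

Steps:
initial (ε-close {0}): {0,1,2}
'a' @ 1: {1,2,3,4,5,6}  [accepting]
'b' @ 2: {1,2,5,6,7}  [accepting]
'a' @ 3: {1,2,3,4,5,6}  [accepting]
'b' @ 4: {1,2,5,6,7}  [accepting]
'b' @ 5: {1,2,5,6,7}  [accepting]
'a' @ 6: {1,2,3,4,5,6}  [accepting]
end set {1,2,3,4,5,6} — state 1 in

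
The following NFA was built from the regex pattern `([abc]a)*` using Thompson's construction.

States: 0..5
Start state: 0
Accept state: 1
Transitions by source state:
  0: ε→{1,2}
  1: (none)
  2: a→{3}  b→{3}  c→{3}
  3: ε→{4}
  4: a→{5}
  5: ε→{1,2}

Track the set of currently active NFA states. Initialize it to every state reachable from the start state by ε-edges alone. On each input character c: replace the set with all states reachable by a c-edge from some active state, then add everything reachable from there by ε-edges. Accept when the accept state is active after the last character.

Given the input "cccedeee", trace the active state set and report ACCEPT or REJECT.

initial (ε-close {0}): {0,1,2}
'c' @ 1: {3,4}
'c' @ 2: {}  — dead — no transitions
rest 'cedeee' ignored (set empty)
end set {} — state 1 not in

Answer: REJECT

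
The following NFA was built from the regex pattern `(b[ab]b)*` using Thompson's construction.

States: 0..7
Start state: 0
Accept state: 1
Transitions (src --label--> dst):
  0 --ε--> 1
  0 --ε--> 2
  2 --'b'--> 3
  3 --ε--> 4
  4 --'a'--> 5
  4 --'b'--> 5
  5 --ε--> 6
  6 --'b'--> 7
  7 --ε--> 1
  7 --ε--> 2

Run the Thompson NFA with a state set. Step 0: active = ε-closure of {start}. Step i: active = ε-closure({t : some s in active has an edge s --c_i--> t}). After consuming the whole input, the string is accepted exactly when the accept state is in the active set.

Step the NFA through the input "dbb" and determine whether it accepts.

Answer: REJECT

Derivation:
start: ε-closure({0}) = {0,1,2}
'd' @ 1: {}  — dead — no transitions
rest 'bb' ignored (set empty)
end set {} — state 1 not in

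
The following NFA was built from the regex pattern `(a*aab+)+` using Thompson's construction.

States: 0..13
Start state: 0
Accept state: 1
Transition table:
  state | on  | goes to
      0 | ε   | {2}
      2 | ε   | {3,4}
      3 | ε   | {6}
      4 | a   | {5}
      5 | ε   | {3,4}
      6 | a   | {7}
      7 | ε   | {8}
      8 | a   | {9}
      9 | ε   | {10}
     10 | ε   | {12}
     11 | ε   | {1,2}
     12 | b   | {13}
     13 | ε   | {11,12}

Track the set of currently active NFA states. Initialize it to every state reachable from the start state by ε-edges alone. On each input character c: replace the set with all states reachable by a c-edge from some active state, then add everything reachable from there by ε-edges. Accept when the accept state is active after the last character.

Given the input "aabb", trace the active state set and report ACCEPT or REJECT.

S₀ = ε-closure({0}) = {0,2,3,4,6}
'a' @ 1: {3,4,5,6,7,8}
'a' @ 2: {3,4,5,6,7,8,9,10,12}
'b' @ 3: {1,2,3,4,6,11,12,13}  [accepting]
'b' @ 4: {1,2,3,4,6,11,12,13}  [accepting]
end set {1,2,3,4,6,11,12,13} — state 1 in

Answer: ACCEPT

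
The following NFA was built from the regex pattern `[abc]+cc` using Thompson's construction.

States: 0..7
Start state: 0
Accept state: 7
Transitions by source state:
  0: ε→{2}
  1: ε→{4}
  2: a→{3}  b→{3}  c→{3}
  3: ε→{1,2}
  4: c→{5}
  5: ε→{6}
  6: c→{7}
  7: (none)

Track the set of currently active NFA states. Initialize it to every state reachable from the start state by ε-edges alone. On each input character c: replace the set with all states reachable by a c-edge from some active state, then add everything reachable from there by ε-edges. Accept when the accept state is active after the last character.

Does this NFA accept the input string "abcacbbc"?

Answer: REJECT

Steps:
initial (ε-close {0}): {0,2}
'a' @ 1: {1,2,3,4}
'b' @ 2: {1,2,3,4}
'c' @ 3: {1,2,3,4,5,6}
'a' @ 4: {1,2,3,4}
'c' @ 5: {1,2,3,4,5,6}
'b' @ 6: {1,2,3,4}
'b' @ 7: {1,2,3,4}
'c' @ 8: {1,2,3,4,5,6}
after full input: {1,2,3,4,5,6}  (accept=7 not in)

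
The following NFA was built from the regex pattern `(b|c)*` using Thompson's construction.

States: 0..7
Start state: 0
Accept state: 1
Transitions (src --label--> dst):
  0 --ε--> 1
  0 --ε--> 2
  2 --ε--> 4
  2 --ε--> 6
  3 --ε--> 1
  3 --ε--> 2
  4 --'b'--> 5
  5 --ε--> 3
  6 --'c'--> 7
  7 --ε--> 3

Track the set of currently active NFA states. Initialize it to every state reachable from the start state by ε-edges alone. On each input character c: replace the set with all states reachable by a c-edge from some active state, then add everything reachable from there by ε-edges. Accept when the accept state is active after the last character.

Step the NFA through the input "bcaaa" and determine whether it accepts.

S₀ = ε-closure({0}) = {0,1,2,4,6}
'b' @ 1: {1,2,3,4,5,6}  ✓accept
'c' @ 2: {1,2,3,4,6,7}  ✓accept
'a' @ 3: {}  — state set empty
rest 'aa' ignored (set empty)
end set {} — state 1 not in

Answer: REJECT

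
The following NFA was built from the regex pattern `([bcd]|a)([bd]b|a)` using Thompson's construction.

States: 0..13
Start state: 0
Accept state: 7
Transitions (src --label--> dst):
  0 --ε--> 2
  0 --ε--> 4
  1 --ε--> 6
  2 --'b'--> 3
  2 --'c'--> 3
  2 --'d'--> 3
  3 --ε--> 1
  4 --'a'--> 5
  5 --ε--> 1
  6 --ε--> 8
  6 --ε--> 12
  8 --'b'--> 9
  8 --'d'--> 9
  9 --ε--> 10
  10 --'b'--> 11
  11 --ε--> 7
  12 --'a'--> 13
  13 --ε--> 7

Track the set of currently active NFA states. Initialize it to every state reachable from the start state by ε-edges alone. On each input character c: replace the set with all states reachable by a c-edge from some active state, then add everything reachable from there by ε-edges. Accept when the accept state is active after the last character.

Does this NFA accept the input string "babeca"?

Answer: REJECT

Trace:
start: ε-closure({0}) = {0,2,4}
'b' @ 1: {1,3,6,8,12}
'a' @ 2: {7,13}  (accept∈set)
'b' @ 3: {}  — no active states
rest 'eca' ignored (set empty)
final: {}; accept 7 not in set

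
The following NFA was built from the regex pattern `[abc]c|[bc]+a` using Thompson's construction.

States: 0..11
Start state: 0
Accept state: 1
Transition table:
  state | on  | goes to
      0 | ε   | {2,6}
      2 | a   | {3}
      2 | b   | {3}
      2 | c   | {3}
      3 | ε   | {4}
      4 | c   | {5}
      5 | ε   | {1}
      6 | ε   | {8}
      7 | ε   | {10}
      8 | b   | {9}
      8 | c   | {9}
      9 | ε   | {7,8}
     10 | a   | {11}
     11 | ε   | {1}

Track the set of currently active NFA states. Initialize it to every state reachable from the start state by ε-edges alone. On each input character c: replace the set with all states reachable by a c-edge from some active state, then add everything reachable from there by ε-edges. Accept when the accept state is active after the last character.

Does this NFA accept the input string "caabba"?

S₀ = ε-closure({0}) = {0,2,6,8}
'c' @ 1: {3,4,7,8,9,10}
'a' @ 2: {1,11}  [accepting]
'a' @ 3: {}  — no active states
rest 'bba' ignored (set empty)
after full input: {}  (accept=1 not in)

Answer: REJECT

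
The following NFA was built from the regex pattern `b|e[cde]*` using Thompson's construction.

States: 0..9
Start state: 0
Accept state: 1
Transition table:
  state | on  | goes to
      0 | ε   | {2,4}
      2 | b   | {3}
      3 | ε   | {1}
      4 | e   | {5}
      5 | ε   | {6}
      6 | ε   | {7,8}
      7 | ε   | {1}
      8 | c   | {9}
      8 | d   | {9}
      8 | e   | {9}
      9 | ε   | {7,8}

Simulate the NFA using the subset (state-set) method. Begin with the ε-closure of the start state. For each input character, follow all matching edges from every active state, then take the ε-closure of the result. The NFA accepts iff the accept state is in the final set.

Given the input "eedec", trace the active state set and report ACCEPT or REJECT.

initial (ε-close {0}): {0,2,4}
'e' @ 1: {1,5,6,7,8}  (accept∈set)
'e' @ 2: {1,7,8,9}  (accept∈set)
'd' @ 3: {1,7,8,9}  (accept∈set)
'e' @ 4: {1,7,8,9}  (accept∈set)
'c' @ 5: {1,7,8,9}  (accept∈set)
after full input: {1,7,8,9}  (accept=1 in)

Answer: ACCEPT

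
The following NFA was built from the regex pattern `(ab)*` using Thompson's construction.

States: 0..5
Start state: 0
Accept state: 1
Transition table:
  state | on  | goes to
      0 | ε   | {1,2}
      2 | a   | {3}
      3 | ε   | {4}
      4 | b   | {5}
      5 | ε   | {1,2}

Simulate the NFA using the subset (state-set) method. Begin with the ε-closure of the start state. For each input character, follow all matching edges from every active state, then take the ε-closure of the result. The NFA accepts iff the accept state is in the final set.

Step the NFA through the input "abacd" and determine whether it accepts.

S₀ = ε-closure({0}) = {0,1,2}
'a' @ 1: {3,4}
'b' @ 2: {1,2,5}  (accept∈set)
'a' @ 3: {3,4}
'c' @ 4: {}  — state set empty
rest 'd' ignored (set empty)
final: {}; accept 1 not in set

Answer: REJECT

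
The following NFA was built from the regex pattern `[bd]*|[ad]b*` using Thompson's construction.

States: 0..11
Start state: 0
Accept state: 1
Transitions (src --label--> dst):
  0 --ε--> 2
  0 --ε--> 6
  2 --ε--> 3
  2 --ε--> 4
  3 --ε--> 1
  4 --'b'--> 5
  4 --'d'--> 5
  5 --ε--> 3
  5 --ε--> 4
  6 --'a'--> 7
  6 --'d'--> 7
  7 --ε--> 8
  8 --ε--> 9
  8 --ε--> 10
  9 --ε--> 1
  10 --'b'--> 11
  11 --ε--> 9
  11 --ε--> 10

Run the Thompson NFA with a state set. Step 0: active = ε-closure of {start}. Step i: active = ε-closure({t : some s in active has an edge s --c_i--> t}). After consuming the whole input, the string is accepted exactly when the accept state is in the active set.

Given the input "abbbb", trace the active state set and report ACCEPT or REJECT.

S₀ = ε-closure({0}) = {0,1,2,3,4,6}
'a' @ 1: {1,7,8,9,10}  ✓accept
'b' @ 2: {1,9,10,11}  ✓accept
'b' @ 3: {1,9,10,11}  ✓accept
'b' @ 4: {1,9,10,11}  ✓accept
'b' @ 5: {1,9,10,11}  ✓accept
end set {1,9,10,11} — state 1 in

Answer: ACCEPT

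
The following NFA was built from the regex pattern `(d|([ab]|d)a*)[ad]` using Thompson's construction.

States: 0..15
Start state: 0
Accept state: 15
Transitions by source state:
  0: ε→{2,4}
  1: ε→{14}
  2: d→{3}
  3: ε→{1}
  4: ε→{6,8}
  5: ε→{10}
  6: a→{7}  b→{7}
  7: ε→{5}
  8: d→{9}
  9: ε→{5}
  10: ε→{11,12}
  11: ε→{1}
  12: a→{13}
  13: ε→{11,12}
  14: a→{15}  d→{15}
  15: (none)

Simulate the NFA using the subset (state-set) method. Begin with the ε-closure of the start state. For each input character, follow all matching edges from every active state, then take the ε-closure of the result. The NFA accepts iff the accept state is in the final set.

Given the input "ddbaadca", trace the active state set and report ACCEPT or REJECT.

Answer: REJECT

Trace:
initial (ε-close {0}): {0,2,4,6,8}
'd' @ 1: {1,3,5,9,10,11,12,14}
'd' @ 2: {15}  ✓accept
'b' @ 3: {}  — dead — no transitions
rest 'aadca' ignored (set empty)
final: {}; accept 15 not in set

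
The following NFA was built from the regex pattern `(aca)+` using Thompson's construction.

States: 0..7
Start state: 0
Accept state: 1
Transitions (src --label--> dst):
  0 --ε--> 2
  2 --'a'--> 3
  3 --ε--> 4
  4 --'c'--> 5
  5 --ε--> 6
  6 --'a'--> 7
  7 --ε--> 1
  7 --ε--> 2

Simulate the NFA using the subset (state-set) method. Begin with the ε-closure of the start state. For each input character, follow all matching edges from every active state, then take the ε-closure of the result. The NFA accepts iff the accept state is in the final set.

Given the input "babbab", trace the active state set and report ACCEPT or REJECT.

start: ε-closure({0}) = {0,2}
'b' @ 1: {}  — no active states
rest 'abbab' ignored (set empty)
end set {} — state 1 not in

Answer: REJECT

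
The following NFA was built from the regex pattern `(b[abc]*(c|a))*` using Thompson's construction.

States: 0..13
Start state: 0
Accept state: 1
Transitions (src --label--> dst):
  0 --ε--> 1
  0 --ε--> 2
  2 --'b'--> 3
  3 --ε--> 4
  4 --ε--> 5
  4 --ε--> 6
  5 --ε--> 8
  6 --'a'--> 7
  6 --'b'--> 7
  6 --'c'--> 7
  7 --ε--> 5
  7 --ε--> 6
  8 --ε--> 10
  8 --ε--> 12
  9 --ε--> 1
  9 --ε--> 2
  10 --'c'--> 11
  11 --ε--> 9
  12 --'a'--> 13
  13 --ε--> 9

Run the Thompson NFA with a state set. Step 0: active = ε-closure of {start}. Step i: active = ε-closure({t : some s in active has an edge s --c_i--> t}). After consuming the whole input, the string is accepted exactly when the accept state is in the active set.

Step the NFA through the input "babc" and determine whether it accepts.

S₀ = ε-closure({0}) = {0,1,2}
'b' @ 1: {3,4,5,6,8,10,12}
'a' @ 2: {1,2,5,6,7,8,9,10,12,13}  (accept∈set)
'b' @ 3: {3,4,5,6,7,8,10,12}
'c' @ 4: {1,2,5,6,7,8,9,10,11,12}  (accept∈set)
final: {1,2,5,6,7,8,9,10,11,12}; accept 1 in set

Answer: ACCEPT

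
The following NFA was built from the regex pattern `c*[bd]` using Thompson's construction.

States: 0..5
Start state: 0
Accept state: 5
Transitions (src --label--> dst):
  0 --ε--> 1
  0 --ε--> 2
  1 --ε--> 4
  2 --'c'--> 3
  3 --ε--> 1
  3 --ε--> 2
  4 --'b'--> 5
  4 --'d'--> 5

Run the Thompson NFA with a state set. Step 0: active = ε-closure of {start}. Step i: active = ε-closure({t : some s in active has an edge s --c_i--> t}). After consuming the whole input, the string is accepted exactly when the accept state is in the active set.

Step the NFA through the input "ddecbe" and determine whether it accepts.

Answer: REJECT

Trace:
initial (ε-close {0}): {0,1,2,4}
'd' @ 1: {5}  (accept∈set)
'd' @ 2: {}  — state set empty
rest 'ecbe' ignored (set empty)
after full input: {}  (accept=5 not in)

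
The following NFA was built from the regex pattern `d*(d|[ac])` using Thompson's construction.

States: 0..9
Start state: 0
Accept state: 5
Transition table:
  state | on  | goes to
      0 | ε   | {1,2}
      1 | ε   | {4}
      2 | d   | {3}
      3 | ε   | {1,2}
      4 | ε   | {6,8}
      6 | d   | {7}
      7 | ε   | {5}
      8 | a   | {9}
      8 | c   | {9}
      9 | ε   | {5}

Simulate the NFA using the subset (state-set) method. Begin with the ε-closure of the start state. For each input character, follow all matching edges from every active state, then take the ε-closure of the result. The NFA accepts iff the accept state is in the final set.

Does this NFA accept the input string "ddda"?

S₀ = ε-closure({0}) = {0,1,2,4,6,8}
'd' @ 1: {1,2,3,4,5,6,7,8}  ✓accept
'd' @ 2: {1,2,3,4,5,6,7,8}  ✓accept
'd' @ 3: {1,2,3,4,5,6,7,8}  ✓accept
'a' @ 4: {5,9}  ✓accept
after full input: {5,9}  (accept=5 in)

Answer: ACCEPT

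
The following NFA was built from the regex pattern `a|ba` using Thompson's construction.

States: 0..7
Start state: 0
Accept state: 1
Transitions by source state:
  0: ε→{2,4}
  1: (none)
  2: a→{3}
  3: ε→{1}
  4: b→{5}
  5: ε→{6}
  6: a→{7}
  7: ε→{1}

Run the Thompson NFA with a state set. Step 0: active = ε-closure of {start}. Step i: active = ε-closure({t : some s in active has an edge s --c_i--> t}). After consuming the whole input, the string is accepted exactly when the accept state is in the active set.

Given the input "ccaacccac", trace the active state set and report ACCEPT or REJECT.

start: ε-closure({0}) = {0,2,4}
'c' @ 1: {}  — state set empty
rest 'caacccac' ignored (set empty)
end set {} — state 1 not in

Answer: REJECT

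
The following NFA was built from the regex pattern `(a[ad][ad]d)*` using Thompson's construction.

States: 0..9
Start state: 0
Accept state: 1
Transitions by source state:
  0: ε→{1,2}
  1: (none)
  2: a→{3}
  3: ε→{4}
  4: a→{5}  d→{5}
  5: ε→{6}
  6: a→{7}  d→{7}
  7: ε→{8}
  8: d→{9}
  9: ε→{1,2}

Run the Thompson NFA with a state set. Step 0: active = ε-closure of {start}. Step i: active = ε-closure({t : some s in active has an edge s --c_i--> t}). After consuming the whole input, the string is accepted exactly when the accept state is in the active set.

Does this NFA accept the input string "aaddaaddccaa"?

Answer: REJECT

Derivation:
S₀ = ε-closure({0}) = {0,1,2}
'a' @ 1: {3,4}
'a' @ 2: {5,6}
'd' @ 3: {7,8}
'd' @ 4: {1,2,9}  [accepting]
'a' @ 5: {3,4}
'a' @ 6: {5,6}
'd' @ 7: {7,8}
'd' @ 8: {1,2,9}  [accepting]
'c' @ 9: {}  — no active states
rest 'caa' ignored (set empty)
final: {}; accept 1 not in set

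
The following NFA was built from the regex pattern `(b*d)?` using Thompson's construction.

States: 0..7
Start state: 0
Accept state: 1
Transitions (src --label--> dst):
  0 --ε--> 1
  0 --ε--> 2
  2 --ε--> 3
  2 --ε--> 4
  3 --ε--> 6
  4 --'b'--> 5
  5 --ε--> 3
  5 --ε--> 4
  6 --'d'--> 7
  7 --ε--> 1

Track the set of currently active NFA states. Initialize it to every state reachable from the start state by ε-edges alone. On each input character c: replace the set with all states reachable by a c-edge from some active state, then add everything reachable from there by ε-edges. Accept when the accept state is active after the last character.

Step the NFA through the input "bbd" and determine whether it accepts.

Answer: ACCEPT

Steps:
start: ε-closure({0}) = {0,1,2,3,4,6}
'b' @ 1: {3,4,5,6}
'b' @ 2: {3,4,5,6}
'd' @ 3: {1,7}  [accepting]
final: {1,7}; accept 1 in set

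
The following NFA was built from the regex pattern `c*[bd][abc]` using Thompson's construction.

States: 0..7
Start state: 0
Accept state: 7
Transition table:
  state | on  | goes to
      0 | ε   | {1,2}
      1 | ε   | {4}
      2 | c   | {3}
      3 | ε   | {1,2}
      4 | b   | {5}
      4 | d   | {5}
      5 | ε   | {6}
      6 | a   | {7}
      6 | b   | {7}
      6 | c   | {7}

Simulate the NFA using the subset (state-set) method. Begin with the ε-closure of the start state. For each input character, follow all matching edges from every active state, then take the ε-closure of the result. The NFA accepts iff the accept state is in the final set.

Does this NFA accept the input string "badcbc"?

Answer: REJECT

Derivation:
start: ε-closure({0}) = {0,1,2,4}
'b' @ 1: {5,6}
'a' @ 2: {7}  (accept∈set)
'd' @ 3: {}  — dead — no transitions
rest 'cbc' ignored (set empty)
final: {}; accept 7 not in set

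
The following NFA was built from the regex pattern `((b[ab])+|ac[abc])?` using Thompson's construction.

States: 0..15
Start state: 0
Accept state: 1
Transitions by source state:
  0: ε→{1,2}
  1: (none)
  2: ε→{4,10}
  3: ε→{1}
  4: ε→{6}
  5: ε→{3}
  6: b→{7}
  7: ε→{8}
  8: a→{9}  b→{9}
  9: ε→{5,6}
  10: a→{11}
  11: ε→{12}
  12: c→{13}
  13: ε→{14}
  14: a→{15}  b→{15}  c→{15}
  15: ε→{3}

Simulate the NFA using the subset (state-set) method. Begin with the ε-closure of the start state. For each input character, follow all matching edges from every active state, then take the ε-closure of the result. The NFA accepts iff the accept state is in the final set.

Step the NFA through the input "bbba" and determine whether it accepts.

S₀ = ε-closure({0}) = {0,1,2,4,6,10}
'b' @ 1: {7,8}
'b' @ 2: {1,3,5,6,9}  [accepting]
'b' @ 3: {7,8}
'a' @ 4: {1,3,5,6,9}  [accepting]
final: {1,3,5,6,9}; accept 1 in set

Answer: ACCEPT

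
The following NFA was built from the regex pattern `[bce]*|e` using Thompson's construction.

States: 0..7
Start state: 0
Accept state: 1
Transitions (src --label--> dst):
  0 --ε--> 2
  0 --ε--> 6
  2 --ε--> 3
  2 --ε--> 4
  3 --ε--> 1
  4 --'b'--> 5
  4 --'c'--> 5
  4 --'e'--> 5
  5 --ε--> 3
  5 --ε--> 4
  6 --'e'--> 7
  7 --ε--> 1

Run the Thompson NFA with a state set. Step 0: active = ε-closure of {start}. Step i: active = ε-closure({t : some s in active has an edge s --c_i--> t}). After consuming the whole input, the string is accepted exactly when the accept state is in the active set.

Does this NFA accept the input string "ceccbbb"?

S₀ = ε-closure({0}) = {0,1,2,3,4,6}
'c' @ 1: {1,3,4,5}  [accepting]
'e' @ 2: {1,3,4,5}  [accepting]
'c' @ 3: {1,3,4,5}  [accepting]
'c' @ 4: {1,3,4,5}  [accepting]
'b' @ 5: {1,3,4,5}  [accepting]
'b' @ 6: {1,3,4,5}  [accepting]
'b' @ 7: {1,3,4,5}  [accepting]
final: {1,3,4,5}; accept 1 in set

Answer: ACCEPT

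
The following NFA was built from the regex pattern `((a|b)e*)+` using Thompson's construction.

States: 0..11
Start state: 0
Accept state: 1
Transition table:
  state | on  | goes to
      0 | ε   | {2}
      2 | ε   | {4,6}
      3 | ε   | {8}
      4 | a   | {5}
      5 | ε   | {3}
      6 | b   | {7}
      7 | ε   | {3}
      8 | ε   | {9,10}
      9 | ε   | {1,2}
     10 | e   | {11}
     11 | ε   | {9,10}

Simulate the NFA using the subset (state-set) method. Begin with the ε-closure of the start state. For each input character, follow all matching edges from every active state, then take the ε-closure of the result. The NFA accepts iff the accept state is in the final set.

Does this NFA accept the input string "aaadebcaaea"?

initial (ε-close {0}): {0,2,4,6}
'a' @ 1: {1,2,3,4,5,6,8,9,10}  (accept∈set)
'a' @ 2: {1,2,3,4,5,6,8,9,10}  (accept∈set)
'a' @ 3: {1,2,3,4,5,6,8,9,10}  (accept∈set)
'd' @ 4: {}  — no active states
rest 'ebcaaea' ignored (set empty)
after full input: {}  (accept=1 not in)

Answer: REJECT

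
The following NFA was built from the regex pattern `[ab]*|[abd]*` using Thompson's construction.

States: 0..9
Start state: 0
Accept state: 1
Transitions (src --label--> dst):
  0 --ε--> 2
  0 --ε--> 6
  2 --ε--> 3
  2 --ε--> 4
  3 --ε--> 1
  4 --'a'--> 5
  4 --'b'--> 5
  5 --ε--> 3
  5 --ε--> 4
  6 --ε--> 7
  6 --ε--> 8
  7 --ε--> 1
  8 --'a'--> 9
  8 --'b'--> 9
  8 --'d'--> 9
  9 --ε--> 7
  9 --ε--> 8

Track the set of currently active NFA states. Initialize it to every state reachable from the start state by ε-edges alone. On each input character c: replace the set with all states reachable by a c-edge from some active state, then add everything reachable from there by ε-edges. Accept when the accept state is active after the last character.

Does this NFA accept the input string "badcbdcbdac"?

S₀ = ε-closure({0}) = {0,1,2,3,4,6,7,8}
'b' @ 1: {1,3,4,5,7,8,9}  [accepting]
'a' @ 2: {1,3,4,5,7,8,9}  [accepting]
'd' @ 3: {1,7,8,9}  [accepting]
'c' @ 4: {}  — state set empty
rest 'bdcbdac' ignored (set empty)
after full input: {}  (accept=1 not in)

Answer: REJECT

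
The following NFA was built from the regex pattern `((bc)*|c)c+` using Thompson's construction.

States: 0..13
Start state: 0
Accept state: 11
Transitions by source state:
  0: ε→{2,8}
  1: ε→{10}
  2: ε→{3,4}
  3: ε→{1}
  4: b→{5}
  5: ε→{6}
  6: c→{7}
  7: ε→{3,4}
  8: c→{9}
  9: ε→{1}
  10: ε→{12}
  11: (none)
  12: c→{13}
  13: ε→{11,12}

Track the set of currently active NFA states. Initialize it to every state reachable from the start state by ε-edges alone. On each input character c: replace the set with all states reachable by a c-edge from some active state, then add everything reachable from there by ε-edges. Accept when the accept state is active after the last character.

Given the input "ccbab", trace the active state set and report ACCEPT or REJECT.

initial (ε-close {0}): {0,1,2,3,4,8,10,12}
'c' @ 1: {1,9,10,11,12,13}  [accepting]
'c' @ 2: {11,12,13}  [accepting]
'b' @ 3: {}  — state set empty
rest 'ab' ignored (set empty)
end set {} — state 11 not in

Answer: REJECT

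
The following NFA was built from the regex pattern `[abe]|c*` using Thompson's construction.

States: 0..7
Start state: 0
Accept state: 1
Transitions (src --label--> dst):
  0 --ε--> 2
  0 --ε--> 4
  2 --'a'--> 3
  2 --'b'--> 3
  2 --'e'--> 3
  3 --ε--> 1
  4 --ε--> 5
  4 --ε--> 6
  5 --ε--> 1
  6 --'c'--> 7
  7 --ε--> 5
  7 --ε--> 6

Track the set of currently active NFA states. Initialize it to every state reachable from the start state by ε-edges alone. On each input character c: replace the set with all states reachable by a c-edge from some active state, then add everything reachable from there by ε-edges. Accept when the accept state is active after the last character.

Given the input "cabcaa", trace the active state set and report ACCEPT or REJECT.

initial (ε-close {0}): {0,1,2,4,5,6}
'c' @ 1: {1,5,6,7}  (accept∈set)
'a' @ 2: {}  — no active states
rest 'bcaa' ignored (set empty)
after full input: {}  (accept=1 not in)

Answer: REJECT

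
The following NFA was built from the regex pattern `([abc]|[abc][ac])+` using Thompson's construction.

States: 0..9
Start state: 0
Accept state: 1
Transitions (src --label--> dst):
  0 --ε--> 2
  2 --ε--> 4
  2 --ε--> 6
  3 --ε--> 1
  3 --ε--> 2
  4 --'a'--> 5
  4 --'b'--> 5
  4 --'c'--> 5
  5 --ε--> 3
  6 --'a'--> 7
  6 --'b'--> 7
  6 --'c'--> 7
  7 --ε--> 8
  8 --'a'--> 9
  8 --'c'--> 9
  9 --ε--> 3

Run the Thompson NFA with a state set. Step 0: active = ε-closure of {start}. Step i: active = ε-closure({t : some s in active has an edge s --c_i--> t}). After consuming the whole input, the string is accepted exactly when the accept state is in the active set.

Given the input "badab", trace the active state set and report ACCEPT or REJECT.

Answer: REJECT

Derivation:
start: ε-closure({0}) = {0,2,4,6}
'b' @ 1: {1,2,3,4,5,6,7,8}  [accepting]
'a' @ 2: {1,2,3,4,5,6,7,8,9}  [accepting]
'd' @ 3: {}  — dead — no transitions
rest 'ab' ignored (set empty)
end set {} — state 1 not in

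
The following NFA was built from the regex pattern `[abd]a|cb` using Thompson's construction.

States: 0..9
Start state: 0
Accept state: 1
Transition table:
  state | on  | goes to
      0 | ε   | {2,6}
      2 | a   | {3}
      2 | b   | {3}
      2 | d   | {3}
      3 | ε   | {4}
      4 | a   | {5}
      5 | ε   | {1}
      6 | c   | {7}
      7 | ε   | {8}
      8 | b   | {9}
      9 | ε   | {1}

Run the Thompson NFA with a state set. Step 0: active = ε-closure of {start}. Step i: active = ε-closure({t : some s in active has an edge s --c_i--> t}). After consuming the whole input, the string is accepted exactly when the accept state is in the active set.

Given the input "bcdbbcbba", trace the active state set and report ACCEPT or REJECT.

Answer: REJECT

Derivation:
start: ε-closure({0}) = {0,2,6}
'b' @ 1: {3,4}
'c' @ 2: {}  — dead — no transitions
rest 'dbbcbba' ignored (set empty)
end set {} — state 1 not in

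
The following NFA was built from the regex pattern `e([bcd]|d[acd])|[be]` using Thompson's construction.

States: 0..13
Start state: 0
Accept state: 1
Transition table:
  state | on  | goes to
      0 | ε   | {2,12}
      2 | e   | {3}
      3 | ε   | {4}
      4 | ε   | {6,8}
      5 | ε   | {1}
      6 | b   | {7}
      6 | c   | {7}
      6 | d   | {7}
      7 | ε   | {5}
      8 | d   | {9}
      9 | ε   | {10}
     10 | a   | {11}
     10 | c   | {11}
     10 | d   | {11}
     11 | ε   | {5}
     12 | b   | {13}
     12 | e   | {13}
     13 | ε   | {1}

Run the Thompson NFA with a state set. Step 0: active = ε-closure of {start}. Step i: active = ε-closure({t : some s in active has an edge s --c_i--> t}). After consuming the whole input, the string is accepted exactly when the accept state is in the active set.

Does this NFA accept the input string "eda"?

S₀ = ε-closure({0}) = {0,2,12}
'e' @ 1: {1,3,4,6,8,13}  (accept∈set)
'd' @ 2: {1,5,7,9,10}  (accept∈set)
'a' @ 3: {1,5,11}  (accept∈set)
after full input: {1,5,11}  (accept=1 in)

Answer: ACCEPT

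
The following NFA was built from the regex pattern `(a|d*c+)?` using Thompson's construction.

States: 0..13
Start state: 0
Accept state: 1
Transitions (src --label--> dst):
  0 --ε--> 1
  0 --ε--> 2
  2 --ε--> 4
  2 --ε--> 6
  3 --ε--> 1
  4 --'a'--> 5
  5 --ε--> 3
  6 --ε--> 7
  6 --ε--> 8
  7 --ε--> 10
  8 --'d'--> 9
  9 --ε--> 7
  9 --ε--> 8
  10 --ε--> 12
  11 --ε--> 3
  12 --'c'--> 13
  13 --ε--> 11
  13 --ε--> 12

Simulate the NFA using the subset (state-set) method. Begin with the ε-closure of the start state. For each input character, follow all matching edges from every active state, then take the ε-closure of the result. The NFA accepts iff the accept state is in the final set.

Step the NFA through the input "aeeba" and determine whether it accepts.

S₀ = ε-closure({0}) = {0,1,2,4,6,7,8,10,12}
'a' @ 1: {1,3,5}  (accept∈set)
'e' @ 2: {}  — dead — no transitions
rest 'eba' ignored (set empty)
final: {}; accept 1 not in set

Answer: REJECT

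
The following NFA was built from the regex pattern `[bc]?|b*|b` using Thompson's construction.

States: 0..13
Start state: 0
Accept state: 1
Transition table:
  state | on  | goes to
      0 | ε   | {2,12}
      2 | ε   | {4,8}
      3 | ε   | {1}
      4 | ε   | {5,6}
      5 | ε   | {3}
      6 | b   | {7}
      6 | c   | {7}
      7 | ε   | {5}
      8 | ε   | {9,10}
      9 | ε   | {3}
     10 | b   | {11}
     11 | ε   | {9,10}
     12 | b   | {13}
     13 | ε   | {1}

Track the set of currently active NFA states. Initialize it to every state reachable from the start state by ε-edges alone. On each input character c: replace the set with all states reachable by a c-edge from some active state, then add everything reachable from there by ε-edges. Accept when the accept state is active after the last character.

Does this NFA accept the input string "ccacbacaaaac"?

initial (ε-close {0}): {0,1,2,3,4,5,6,8,9,10,12}
'c' @ 1: {1,3,5,7}  ✓accept
'c' @ 2: {}  — dead — no transitions
rest 'acbacaaaac' ignored (set empty)
after full input: {}  (accept=1 not in)

Answer: REJECT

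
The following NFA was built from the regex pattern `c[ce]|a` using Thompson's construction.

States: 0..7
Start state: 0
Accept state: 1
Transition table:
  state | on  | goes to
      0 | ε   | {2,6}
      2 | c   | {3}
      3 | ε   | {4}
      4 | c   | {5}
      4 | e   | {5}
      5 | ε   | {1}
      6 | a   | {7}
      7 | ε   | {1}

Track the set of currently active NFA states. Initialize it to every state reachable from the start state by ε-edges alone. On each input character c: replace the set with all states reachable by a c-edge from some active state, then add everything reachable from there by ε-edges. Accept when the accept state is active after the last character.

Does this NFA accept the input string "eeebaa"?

Answer: REJECT

Trace:
S₀ = ε-closure({0}) = {0,2,6}
'e' @ 1: {}  — state set empty
rest 'eebaa' ignored (set empty)
end set {} — state 1 not in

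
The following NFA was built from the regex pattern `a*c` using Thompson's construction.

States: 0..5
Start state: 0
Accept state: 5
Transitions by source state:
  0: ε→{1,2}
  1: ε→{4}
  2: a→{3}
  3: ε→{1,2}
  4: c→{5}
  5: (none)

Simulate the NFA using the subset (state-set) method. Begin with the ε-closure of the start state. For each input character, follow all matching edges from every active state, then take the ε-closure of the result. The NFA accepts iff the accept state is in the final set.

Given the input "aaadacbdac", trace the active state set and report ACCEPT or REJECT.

start: ε-closure({0}) = {0,1,2,4}
'a' @ 1: {1,2,3,4}
'a' @ 2: {1,2,3,4}
'a' @ 3: {1,2,3,4}
'd' @ 4: {}  — no active states
rest 'acbdac' ignored (set empty)
after full input: {}  (accept=5 not in)

Answer: REJECT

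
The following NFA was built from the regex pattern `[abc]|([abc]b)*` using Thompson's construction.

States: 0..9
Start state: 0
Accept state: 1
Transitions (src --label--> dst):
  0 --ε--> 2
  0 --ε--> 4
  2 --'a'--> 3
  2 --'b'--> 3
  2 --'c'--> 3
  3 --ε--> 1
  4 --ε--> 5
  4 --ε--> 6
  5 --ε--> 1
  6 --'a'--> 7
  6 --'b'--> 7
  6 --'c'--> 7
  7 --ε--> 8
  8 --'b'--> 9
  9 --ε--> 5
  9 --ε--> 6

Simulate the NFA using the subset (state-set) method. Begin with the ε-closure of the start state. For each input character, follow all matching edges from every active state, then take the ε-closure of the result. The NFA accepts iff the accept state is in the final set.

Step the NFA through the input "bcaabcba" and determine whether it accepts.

S₀ = ε-closure({0}) = {0,1,2,4,5,6}
'b' @ 1: {1,3,7,8}  [accepting]
'c' @ 2: {}  — dead — no transitions
rest 'aabcba' ignored (set empty)
final: {}; accept 1 not in set

Answer: REJECT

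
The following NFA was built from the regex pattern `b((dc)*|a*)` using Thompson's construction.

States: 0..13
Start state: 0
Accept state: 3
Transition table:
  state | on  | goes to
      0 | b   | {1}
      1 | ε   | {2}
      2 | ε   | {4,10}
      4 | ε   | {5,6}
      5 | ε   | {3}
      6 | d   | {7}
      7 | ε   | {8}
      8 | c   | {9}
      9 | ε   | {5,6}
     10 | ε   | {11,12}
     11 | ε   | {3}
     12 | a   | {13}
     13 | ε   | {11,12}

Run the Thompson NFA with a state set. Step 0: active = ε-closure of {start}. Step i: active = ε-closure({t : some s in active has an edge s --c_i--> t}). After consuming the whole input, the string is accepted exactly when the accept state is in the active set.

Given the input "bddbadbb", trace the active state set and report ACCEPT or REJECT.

start: ε-closure({0}) = {0}
'b' @ 1: {1,2,3,4,5,6,10,11,12}  [accepting]
'd' @ 2: {7,8}
'd' @ 3: {}  — dead — no transitions
rest 'badbb' ignored (set empty)
after full input: {}  (accept=3 not in)

Answer: REJECT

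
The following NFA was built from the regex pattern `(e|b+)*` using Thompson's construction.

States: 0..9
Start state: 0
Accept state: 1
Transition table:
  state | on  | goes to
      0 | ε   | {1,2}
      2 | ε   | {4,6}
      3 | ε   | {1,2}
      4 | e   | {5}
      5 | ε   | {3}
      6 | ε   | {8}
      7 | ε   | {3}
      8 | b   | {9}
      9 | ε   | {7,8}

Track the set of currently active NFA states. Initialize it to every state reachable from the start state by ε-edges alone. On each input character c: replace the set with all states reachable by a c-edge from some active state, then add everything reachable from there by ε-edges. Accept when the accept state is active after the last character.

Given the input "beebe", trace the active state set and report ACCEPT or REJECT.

Answer: ACCEPT

Steps:
initial (ε-close {0}): {0,1,2,4,6,8}
'b' @ 1: {1,2,3,4,6,7,8,9}  ✓accept
'e' @ 2: {1,2,3,4,5,6,8}  ✓accept
'e' @ 3: {1,2,3,4,5,6,8}  ✓accept
'b' @ 4: {1,2,3,4,6,7,8,9}  ✓accept
'e' @ 5: {1,2,3,4,5,6,8}  ✓accept
end set {1,2,3,4,5,6,8} — state 1 in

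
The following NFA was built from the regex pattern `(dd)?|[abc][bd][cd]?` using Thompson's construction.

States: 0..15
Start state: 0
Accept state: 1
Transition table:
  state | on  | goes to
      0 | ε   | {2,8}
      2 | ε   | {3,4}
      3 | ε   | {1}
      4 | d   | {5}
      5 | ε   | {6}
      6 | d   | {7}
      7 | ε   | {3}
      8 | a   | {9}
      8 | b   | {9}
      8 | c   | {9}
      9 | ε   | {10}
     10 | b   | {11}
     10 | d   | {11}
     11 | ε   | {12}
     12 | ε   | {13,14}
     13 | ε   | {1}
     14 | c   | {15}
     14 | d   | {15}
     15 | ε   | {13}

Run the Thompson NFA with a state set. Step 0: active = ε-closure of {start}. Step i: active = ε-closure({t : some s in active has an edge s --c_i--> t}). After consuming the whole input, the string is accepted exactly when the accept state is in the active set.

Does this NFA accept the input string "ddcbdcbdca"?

Answer: REJECT

Derivation:
initial (ε-close {0}): {0,1,2,3,4,8}
'd' @ 1: {5,6}
'd' @ 2: {1,3,7}  (accept∈set)
'c' @ 3: {}  — state set empty
rest 'bdcbdca' ignored (set empty)
final: {}; accept 1 not in set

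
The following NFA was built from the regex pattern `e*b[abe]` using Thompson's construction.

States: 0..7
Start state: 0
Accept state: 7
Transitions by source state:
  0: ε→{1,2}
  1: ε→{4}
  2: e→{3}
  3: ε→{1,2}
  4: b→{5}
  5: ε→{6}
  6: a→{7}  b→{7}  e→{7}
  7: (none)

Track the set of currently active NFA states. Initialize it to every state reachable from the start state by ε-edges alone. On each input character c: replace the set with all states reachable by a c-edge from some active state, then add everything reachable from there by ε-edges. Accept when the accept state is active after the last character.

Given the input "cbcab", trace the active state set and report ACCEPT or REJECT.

initial (ε-close {0}): {0,1,2,4}
'c' @ 1: {}  — no active states
rest 'bcab' ignored (set empty)
final: {}; accept 7 not in set

Answer: REJECT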